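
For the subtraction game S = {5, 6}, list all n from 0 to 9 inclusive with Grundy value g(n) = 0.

Compute g(0), g(1), … for moves {5, 6}:
k:     0  1  2  3  4  5  6  7  8  9
g(k):  0  0  0  0  0  1  1  1  1  1
The P-positions (g = 0) in 0..9 are 0, 1, 2, 3, 4.

0, 1, 2, 3, 4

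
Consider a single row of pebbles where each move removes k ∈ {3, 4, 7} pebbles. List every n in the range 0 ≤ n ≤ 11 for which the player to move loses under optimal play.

0, 1, 2, 10, 11

Grundy values for subtraction set {3, 4, 7}:
k:     0  1  2  3  4  5  6  7  8  9 10 11
g(k):  0  0  0  1  1  1  2  2  2  3  0  0
The P-positions (g = 0) in 0..11 are 0, 1, 2, 10, 11.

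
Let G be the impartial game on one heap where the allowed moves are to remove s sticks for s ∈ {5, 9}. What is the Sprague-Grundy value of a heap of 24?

2

Compute g(0), g(1), … for moves {5, 9}:
k:     0  1  2  3  4  5  6  7  8  9 10 11 12 13 14 15 16 17 18 19 20 21 22 23 24
g(k):  0  0  0  0  0  1  1  1  1  1  2  2  2  2  0  0  0  0  0  1  1  1  1  1  2
So g(24) = 2.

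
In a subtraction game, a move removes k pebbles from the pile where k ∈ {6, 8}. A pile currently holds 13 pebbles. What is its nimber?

2

Grundy values for subtraction set {6, 8}:
g(0) = mex{} = 0
g(1) = mex{} = 0
g(2) = mex{} = 0
g(3) = mex{} = 0
g(4) = mex{} = 0
g(5) = mex{} = 0
g(6) = mex{0} = 1
g(7) = mex{0} = 1
g(8) = mex{0} = 1
g(9) = mex{0} = 1
g(10) = mex{0} = 1
g(11) = mex{0} = 1
g(12) = mex{0,1} = 2
g(13) = mex{0,1} = 2
So g(13) = 2.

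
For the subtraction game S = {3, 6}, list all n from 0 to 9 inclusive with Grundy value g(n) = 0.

Grundy values for subtraction set {3, 6}:
g(0) = mex{} = 0
g(1) = mex{} = 0
g(2) = mex{} = 0
g(3) = mex{0} = 1
g(4) = mex{0} = 1
g(5) = mex{0} = 1
g(6) = mex{0,1} = 2
g(7) = mex{0,1} = 2
g(8) = mex{0,1} = 2
g(9) = mex{1,2} = 0
The P-positions (g = 0) in 0..9 are 0, 1, 2, 9.

0, 1, 2, 9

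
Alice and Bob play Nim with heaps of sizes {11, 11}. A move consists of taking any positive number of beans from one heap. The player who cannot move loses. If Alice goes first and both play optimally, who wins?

Compute the nim-sum pairwise:
11 ^ 11 = 0
The nim-sum is 0, so this is a P-position: the player to move is in a losing position under optimal play; Alice is about to move from it and so loses — Bob wins.

Bob wins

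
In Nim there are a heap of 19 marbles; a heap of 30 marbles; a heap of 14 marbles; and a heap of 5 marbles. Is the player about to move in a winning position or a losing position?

Winning position

Bitwise XOR of the heap sizes:
  10011  (19)
  11110  (30)
  01110  (14)
  00101  (5)
  -----
  00110  (6)
The nim-sum is 6 ≠ 0, so this is an N-position: the player to move can win.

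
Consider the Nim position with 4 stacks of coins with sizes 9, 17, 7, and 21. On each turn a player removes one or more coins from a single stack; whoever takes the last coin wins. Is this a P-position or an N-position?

Compute the nim-sum pairwise:
9 XOR 17 = 24
24 XOR 7 = 31
31 XOR 21 = 10
The nim-sum is 10 ≠ 0, so this is an N-position: the player to move can win.

N-position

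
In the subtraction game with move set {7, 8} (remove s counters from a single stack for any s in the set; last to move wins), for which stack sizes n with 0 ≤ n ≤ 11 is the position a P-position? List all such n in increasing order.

0, 1, 2, 3, 4, 5, 6

Grundy values for subtraction set {7, 8}:
k:     0  1  2  3  4  5  6  7  8  9 10 11
g(k):  0  0  0  0  0  0  0  1  1  1  1  1
The P-positions (g = 0) in 0..11 are 0, 1, 2, 3, 4, 5, 6.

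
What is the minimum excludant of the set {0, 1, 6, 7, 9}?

The values 0, 1 are all present; 2 is the first non-negative integer missing from the set.

2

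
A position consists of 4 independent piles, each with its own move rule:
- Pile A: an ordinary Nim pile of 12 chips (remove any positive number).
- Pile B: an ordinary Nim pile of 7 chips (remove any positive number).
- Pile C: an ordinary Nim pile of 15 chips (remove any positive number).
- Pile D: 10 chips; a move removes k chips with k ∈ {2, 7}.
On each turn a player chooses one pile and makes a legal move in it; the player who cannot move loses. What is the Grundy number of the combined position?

Pile A is a plain Nim pile of size 12, so its Grundy value is 12.
Pile B is a plain Nim pile of size 7, so its Grundy value is 7.
Pile C is a plain Nim pile of size 15, so its Grundy value is 15.
Build the Grundy sequence for pile D with g(k) = mex{g(k−s) : s ∈ {2, 7}, s ≤ k}:
k:     0  1  2  3  4  5  6  7  8  9 10
g(k):  0  0  1  1  0  0  1  1  2  0  0
So g(10) = 0.
The value of a disjunctive sum is the nim-sum of the parts.
Combined value = 12 XOR 7 XOR 15 XOR 0 = 4.

4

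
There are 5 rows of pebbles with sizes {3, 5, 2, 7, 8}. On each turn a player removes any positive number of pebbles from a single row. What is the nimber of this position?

11

Nim-sum: 3 ⊕ 5 ⊕ 2 ⊕ 7 ⊕ 8 = 11.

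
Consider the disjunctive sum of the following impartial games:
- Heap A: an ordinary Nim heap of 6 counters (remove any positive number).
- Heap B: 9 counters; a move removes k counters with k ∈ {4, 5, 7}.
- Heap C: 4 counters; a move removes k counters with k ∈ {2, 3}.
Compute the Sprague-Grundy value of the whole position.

Heap A is a plain Nim heap of size 6, so its Grundy value is 6.
Grundy values for heap B (subtraction set {4, 5, 7}):
k:     0  1  2  3  4  5  6  7  8  9
g(k):  0  0  0  0  1  1  1  1  2  2
So g(9) = 2.
Build the Grundy sequence for heap C with g(k) = mex{g(k−s) : s ∈ {2, 3}, s ≤ k}:
k:     0  1  2  3  4
g(k):  0  0  1  1  2
So g(4) = 2.
By the Sprague-Grundy theorem, the Grundy value of a sum of independent games is the XOR of the component values.
Combined value = 6 XOR 2 XOR 2 = 6.

6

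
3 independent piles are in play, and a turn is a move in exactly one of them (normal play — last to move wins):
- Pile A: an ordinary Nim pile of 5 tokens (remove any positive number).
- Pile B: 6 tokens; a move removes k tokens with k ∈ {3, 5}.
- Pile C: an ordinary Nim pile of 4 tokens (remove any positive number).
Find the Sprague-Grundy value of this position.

Pile A is a plain Nim pile of size 5, so its Grundy value is 5.
For pile B, compute g(0), g(1), … with moves {3, 5}:
g(0) = mex{} = 0
g(1) = mex{} = 0
g(2) = mex{} = 0
g(3) = mex{0} = 1
g(4) = mex{0} = 1
g(5) = mex{0} = 1
g(6) = mex{0,1} = 2
So g(6) = 2.
Pile C is a plain Nim pile of size 4, so its Grundy value is 4.
By the Sprague-Grundy theorem, the Grundy value of a sum of independent games is the XOR of the component values.
Combined value = 5 ⊕ 2 ⊕ 4 = 3.

3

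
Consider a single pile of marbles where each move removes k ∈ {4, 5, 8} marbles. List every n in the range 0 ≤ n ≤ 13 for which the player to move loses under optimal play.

0, 1, 2, 3, 12, 13

Compute g(0), g(1), … for moves {4, 5, 8}:
g(0) = mex{} = 0
g(1) = mex{} = 0
g(2) = mex{} = 0
g(3) = mex{} = 0
g(4) = mex{0} = 1
g(5) = mex{0} = 1
g(6) = mex{0} = 1
g(7) = mex{0} = 1
g(8) = mex{0,1} = 2
g(9) = mex{0,1} = 2
g(10) = mex{0,1} = 2
g(11) = mex{0,1} = 2
g(12) = mex{1,2} = 0
g(13) = mex{1,2} = 0
The P-positions (g = 0) in 0..13 are 0, 1, 2, 3, 12, 13.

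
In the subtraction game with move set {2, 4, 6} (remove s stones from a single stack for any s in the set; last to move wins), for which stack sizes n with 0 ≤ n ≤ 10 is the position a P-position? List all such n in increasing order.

0, 1, 8, 9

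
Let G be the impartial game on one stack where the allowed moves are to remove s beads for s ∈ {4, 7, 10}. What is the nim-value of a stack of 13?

Grundy values for subtraction set {4, 7, 10}:
g(0) = mex{} = 0
g(1) = mex{} = 0
g(2) = mex{} = 0
g(3) = mex{} = 0
g(4) = mex{0} = 1
g(5) = mex{0} = 1
g(6) = mex{0} = 1
g(7) = mex{0} = 1
g(8) = mex{0,1} = 2
g(9) = mex{0,1} = 2
g(10) = mex{0,1} = 2
g(11) = mex{0,1} = 2
g(12) = mex{0,1,2} = 3
g(13) = mex{0,1,2} = 3
So g(13) = 3.

3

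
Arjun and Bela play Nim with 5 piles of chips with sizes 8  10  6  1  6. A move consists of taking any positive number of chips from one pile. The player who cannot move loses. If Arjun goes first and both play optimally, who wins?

Arjun wins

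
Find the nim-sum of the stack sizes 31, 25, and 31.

Compute the nim-sum pairwise:
31 ⊕ 25 = 6
6 ⊕ 31 = 25

25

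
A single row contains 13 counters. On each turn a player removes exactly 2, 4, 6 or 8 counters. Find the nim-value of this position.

Compute g(0), g(1), … for moves {2, 4, 6, 8}:
k:     0  1  2  3  4  5  6  7  8  9 10 11 12 13
g(k):  0  0  1  1  2  2  3  3  4  4  0  0  1  1
So g(13) = 1.

1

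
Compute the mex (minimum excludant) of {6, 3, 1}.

0 is not in the set, so the mex is 0.

0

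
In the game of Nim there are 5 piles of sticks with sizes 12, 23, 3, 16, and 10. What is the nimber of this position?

Write each in binary and XOR column by column:
  01100  (12)
  10111  (23)
  00011  (3)
  10000  (16)
  01010  (10)
  -----
  00010  (2)

2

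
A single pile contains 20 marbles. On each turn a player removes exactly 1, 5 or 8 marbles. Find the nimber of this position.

Grundy values for subtraction set {1, 5, 8}:
k:     0  1  2  3  4  5  6  7  8  9 10 11 12 13 14 15 16 17 18 19 20
g(k):  0  1  0  1  0  1  0  1  2  3  2  3  2  0  1  0  1  0  1  0  1
So g(20) = 1.

1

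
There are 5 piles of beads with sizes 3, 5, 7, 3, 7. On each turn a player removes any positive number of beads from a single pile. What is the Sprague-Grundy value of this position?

Write each in binary and XOR column by column:
  011  (3)
  101  (5)
  111  (7)
  011  (3)
  111  (7)
  ---
  101  (5)

5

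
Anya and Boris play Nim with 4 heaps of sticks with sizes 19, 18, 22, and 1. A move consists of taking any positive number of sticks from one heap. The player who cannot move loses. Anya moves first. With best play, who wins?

Anya wins

Bitwise XOR of the heap sizes:
  10011  (19)
  10010  (18)
  10110  (22)
  00001  (1)
  -----
  10110  (22)
The nim-sum is 22 ≠ 0, so this is an N-position: the player to move can win; Anya has a winning move.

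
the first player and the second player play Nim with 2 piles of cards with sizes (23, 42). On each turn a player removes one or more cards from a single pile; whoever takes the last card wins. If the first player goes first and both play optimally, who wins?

the first player wins

Compute the nim-sum pairwise:
23 ^ 42 = 61
The nim-sum is 61 ≠ 0, so this is an N-position: the player to move can win; the first player has a winning move.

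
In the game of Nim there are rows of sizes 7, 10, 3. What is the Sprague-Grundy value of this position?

14

Nim-sum: 7 XOR 10 XOR 3 = 14.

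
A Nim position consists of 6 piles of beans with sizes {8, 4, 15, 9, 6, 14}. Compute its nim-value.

Compute the nim-sum pairwise:
8 ^ 4 = 12
12 ^ 15 = 3
3 ^ 9 = 10
10 ^ 6 = 12
12 ^ 14 = 2

2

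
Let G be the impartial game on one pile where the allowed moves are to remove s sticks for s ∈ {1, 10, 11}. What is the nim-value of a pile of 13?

Grundy values for subtraction set {1, 10, 11}:
k:     0  1  2  3  4  5  6  7  8  9 10 11 12 13
g(k):  0  1  0  1  0  1  0  1  0  1  2  3  2  3
So g(13) = 3.

3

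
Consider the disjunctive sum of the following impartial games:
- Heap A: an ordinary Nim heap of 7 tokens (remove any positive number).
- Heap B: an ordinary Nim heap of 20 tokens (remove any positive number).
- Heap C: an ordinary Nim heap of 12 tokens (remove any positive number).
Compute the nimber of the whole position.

Heap A is a plain Nim heap of size 7, so its Grundy value is 7.
Heap B is a plain Nim heap of size 20, so its Grundy value is 20.
Heap C is a plain Nim heap of size 12, so its Grundy value is 12.
The value of a disjunctive sum is the nim-sum of the parts.
Combined value = 7 ⊕ 20 ⊕ 12 = 31.

31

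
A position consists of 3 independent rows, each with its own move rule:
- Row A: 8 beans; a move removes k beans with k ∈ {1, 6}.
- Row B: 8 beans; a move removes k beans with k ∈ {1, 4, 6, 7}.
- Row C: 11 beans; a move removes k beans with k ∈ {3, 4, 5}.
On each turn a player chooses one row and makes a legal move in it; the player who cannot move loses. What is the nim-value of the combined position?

3

Grundy values for row A (subtraction set {1, 6}):
k:     0  1  2  3  4  5  6  7  8
g(k):  0  1  0  1  0  1  2  0  1
So g(8) = 1.
Build the Grundy sequence for row B with g(k) = mex{g(k−s) : s ∈ {1, 4, 6, 7}, s ≤ k}:
g(0) = mex{} = 0
g(1) = mex{0} = 1
g(2) = mex{1} = 0
g(3) = mex{0} = 1
g(4) = mex{0,1} = 2
g(5) = mex{1,2} = 0
g(6) = mex{0} = 1
g(7) = mex{0,1} = 2
g(8) = mex{0,1,2} = 3
So g(8) = 3.
Build the Grundy sequence for row C with g(k) = mex{g(k−s) : s ∈ {3, 4, 5}, s ≤ k}:
k:     0  1  2  3  4  5  6  7  8  9 10 11
g(k):  0  0  0  1  1  1  2  2  0  0  0  1
So g(11) = 1.
By the Sprague-Grundy theorem, the Grundy value of a sum of independent games is the XOR of the component values.
Combined value = 1 XOR 3 XOR 1 = 3.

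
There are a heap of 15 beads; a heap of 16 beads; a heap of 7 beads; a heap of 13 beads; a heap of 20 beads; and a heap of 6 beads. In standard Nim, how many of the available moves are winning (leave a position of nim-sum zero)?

Compute the nim-sum pairwise:
15 ⊕ 16 = 31
31 ⊕ 7 = 24
24 ⊕ 13 = 21
21 ⊕ 20 = 1
1 ⊕ 6 = 7
The overall nim-sum is X = 7. A heap of size p has a winning move iff p XOR X < p (reduce it to p XOR X).
  15: 15 XOR 7 = 8 < 15 — winning move (to 8).
  16: 16 XOR 7 = 23 ≥ 16 — no move.
  7: 7 XOR 7 = 0 < 7 — winning move (to 0).
  13: 13 XOR 7 = 10 < 13 — winning move (to 10).
  20: 20 XOR 7 = 19 < 20 — winning move (to 19).
  6: 6 XOR 7 = 1 < 6 — winning move (to 1).
That gives 5 winning moves.

5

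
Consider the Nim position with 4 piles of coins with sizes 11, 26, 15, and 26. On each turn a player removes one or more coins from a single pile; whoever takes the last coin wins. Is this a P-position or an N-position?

N-position

Compute the nim-sum pairwise:
11 ^ 26 = 17
17 ^ 15 = 30
30 ^ 26 = 4
The nim-sum is 4 ≠ 0, so this is an N-position: the player to move can win.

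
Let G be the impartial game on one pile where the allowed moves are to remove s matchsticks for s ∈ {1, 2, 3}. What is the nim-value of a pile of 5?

1

Grundy values for subtraction set {1, 2, 3}:
g(0) = mex{} = 0
g(1) = mex{0} = 1
g(2) = mex{0,1} = 2
g(3) = mex{0,1,2} = 3
g(4) = mex{1,2,3} = 0
g(5) = mex{0,2,3} = 1
So g(5) = 1.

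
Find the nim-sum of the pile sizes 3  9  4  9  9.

14

Compute the nim-sum pairwise:
3 ^ 9 = 10
10 ^ 4 = 14
14 ^ 9 = 7
7 ^ 9 = 14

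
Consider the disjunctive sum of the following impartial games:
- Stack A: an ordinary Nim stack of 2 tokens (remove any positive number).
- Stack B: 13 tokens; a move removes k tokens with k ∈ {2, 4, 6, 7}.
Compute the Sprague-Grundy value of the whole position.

Stack A is a plain Nim stack of size 2, so its Grundy value is 2.
Grundy values for stack B (subtraction set {2, 4, 6, 7}):
k:     0  1  2  3  4  5  6  7  8  9 10 11 12 13
g(k):  0  0  1  1  2  2  3  3  4  0  0  1  1  2
So g(13) = 2.
The value of a disjunctive sum is the nim-sum of the parts.
Combined value = 2 ⊕ 2 = 0.

0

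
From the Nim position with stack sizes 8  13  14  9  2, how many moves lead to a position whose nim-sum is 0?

0

Bitwise XOR of the heap sizes:
  1000  (8)
  1101  (13)
  1110  (14)
  1001  (9)
  0010  (2)
  ----
  0000  (0)
The nim-sum is already 0, so every move leaves a nonzero nim-sum — there are no winning moves.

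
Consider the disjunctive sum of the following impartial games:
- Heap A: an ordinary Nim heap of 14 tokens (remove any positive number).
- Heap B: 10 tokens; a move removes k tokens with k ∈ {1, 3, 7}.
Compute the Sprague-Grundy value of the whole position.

14

Heap A is a plain Nim heap of size 14, so its Grundy value is 14.
Grundy values for heap B (subtraction set {1, 3, 7}):
k:     0  1  2  3  4  5  6  7  8  9 10
g(k):  0  1  0  1  0  1  0  1  0  1  0
So g(10) = 0.
By the Sprague-Grundy theorem, the Grundy value of a sum of independent games is the XOR of the component values.
Combined value = 14 ⊕ 0 = 14.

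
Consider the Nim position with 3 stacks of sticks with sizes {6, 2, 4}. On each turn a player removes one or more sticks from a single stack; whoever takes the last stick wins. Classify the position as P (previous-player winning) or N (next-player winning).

In binary:
  110  (6)
  010  (2)
  100  (4)
  ---
  000  (0)
The nim-sum is 0, so this is a P-position: the player to move is in a losing position under optimal play.

P-position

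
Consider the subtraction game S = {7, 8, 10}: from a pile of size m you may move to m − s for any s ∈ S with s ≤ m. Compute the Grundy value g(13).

Build the Grundy sequence with g(k) = mex{g(k−s) : s ∈ {7, 8, 10}, s ≤ k}:
g(0) = mex{} = 0
g(1) = mex{} = 0
g(2) = mex{} = 0
g(3) = mex{} = 0
g(4) = mex{} = 0
g(5) = mex{} = 0
g(6) = mex{} = 0
g(7) = mex{0} = 1
g(8) = mex{0} = 1
g(9) = mex{0} = 1
g(10) = mex{0} = 1
g(11) = mex{0} = 1
g(12) = mex{0} = 1
g(13) = mex{0} = 1
So g(13) = 1.

1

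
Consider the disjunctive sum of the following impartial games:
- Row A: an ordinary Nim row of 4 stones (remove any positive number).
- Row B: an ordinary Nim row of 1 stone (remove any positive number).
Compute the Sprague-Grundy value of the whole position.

5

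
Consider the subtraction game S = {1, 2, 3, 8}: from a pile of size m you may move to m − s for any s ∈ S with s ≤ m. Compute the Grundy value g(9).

0

Build the Grundy sequence with g(k) = mex{g(k−s) : s ∈ {1, 2, 3, 8}, s ≤ k}:
k:     0  1  2  3  4  5  6  7  8  9
g(k):  0  1  2  3  0  1  2  3  4  0
So g(9) = 0.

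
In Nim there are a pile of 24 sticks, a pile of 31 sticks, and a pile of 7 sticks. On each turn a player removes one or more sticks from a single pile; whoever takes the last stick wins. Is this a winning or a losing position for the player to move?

Losing position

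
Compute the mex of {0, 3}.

0 is in the set but 1 is not, so the mex is 1.

1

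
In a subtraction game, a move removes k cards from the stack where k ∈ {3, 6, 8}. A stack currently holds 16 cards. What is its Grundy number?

Grundy values for subtraction set {3, 6, 8}:
k:     0  1  2  3  4  5  6  7  8  9 10 11 12 13 14 15 16
g(k):  0  0  0  1  1  1  2  2  2  3  3  0  0  0  1  1  1
So g(16) = 1.

1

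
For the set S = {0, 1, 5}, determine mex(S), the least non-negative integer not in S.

2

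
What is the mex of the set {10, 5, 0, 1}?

The values 0, 1 are all present; 2 is the first non-negative integer missing from the set.

2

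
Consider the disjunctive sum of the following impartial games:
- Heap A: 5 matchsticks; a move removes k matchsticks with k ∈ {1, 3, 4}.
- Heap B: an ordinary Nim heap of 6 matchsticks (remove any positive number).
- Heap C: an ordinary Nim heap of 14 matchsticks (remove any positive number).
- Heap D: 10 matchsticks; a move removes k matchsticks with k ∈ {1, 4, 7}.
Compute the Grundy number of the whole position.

11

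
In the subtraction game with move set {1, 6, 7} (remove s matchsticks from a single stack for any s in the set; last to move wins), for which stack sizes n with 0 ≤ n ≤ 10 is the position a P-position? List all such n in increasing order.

0, 2, 4

Grundy values for subtraction set {1, 6, 7}:
k:     0  1  2  3  4  5  6  7  8  9 10
g(k):  0  1  0  1  0  1  2  3  2  3  2
The P-positions (g = 0) in 0..10 are 0, 2, 4.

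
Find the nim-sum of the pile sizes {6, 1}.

7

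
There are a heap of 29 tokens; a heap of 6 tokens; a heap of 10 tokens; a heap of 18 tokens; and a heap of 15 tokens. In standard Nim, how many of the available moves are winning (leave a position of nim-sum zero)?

3

Nim-sum: 29 ^ 6 ^ 10 ^ 18 ^ 15 = 12.
The overall nim-sum is X = 12. A heap of size p has a winning move iff p XOR X < p (reduce it to p XOR X).
  29: 29 XOR 12 = 17 < 29 — winning move (to 17).
  6: 6 XOR 12 = 10 ≥ 6 — no move.
  10: 10 XOR 12 = 6 < 10 — winning move (to 6).
  18: 18 XOR 12 = 30 ≥ 18 — no move.
  15: 15 XOR 12 = 3 < 15 — winning move (to 3).
That gives 3 winning moves.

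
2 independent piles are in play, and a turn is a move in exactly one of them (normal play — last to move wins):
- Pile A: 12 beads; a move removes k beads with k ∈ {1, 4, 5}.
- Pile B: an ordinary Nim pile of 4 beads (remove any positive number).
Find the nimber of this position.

6

For pile A, compute g(0), g(1), … with moves {1, 4, 5}:
k:     0  1  2  3  4  5  6  7  8  9 10 11 12
g(k):  0  1  0  1  2  3  2  3  0  1  0  1  2
So g(12) = 2.
Pile B is a plain Nim pile of size 4, so its Grundy value is 4.
The value of a disjunctive sum is the nim-sum of the parts.
Combined value = 2 XOR 4 = 6.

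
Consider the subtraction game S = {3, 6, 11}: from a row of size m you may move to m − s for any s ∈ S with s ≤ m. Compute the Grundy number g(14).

Compute g(0), g(1), … for moves {3, 6, 11}:
g(0) = mex{} = 0
g(1) = mex{} = 0
g(2) = mex{} = 0
g(3) = mex{0} = 1
g(4) = mex{0} = 1
g(5) = mex{0} = 1
g(6) = mex{0,1} = 2
g(7) = mex{0,1} = 2
g(8) = mex{0,1} = 2
g(9) = mex{1,2} = 0
g(10) = mex{1,2} = 0
g(11) = mex{0,1,2} = 3
g(12) = mex{0,2} = 1
g(13) = mex{0,2} = 1
g(14) = mex{1,2,3} = 0
So g(14) = 0.

0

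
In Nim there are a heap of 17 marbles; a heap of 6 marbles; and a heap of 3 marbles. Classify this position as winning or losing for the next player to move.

Winning position

Compute the nim-sum pairwise:
17 XOR 6 = 23
23 XOR 3 = 20
The nim-sum is 20 ≠ 0, so this is an N-position: the player to move can win.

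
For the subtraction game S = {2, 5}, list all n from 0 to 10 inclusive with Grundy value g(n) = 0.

0, 1, 4, 7, 8

Compute g(0), g(1), … for moves {2, 5}:
g(0) = mex{} = 0
g(1) = mex{} = 0
g(2) = mex{0} = 1
g(3) = mex{0} = 1
g(4) = mex{1} = 0
g(5) = mex{0,1} = 2
g(6) = mex{0} = 1
g(7) = mex{1,2} = 0
g(8) = mex{1} = 0
g(9) = mex{0} = 1
g(10) = mex{0,2} = 1
The P-positions (g = 0) in 0..10 are 0, 1, 4, 7, 8.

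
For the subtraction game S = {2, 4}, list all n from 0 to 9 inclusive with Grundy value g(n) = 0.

0, 1, 6, 7

Compute g(0), g(1), … for moves {2, 4}:
k:     0  1  2  3  4  5  6  7  8  9
g(k):  0  0  1  1  2  2  0  0  1  1
The P-positions (g = 0) in 0..9 are 0, 1, 6, 7.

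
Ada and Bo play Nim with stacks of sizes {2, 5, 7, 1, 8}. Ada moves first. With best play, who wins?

Compute the nim-sum pairwise:
2 ⊕ 5 = 7
7 ⊕ 7 = 0
0 ⊕ 1 = 1
1 ⊕ 8 = 9
The nim-sum is 9 ≠ 0, so this is an N-position: the player to move can win; Ada has a winning move.

Ada wins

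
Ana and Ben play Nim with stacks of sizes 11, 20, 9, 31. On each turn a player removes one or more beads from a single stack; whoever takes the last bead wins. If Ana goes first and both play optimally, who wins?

Ana wins

Nim-sum: 11 ^ 20 ^ 9 ^ 31 = 9.
The nim-sum is 9 ≠ 0, so this is an N-position: the player to move can win; Ana has a winning move.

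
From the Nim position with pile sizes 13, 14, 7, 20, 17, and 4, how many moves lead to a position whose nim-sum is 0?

5

In binary:
  01101  (13)
  01110  (14)
  00111  (7)
  10100  (20)
  10001  (17)
  00100  (4)
  -----
  00101  (5)
The overall nim-sum is X = 5. A pile of size p has a winning move iff p XOR X < p (reduce it to p XOR X).
  13: 13 XOR 5 = 8 < 13 — winning move (to 8).
  14: 14 XOR 5 = 11 < 14 — winning move (to 11).
  7: 7 XOR 5 = 2 < 7 — winning move (to 2).
  20: 20 XOR 5 = 17 < 20 — winning move (to 17).
  17: 17 XOR 5 = 20 ≥ 17 — no move.
  4: 4 XOR 5 = 1 < 4 — winning move (to 1).
That gives 5 winning moves.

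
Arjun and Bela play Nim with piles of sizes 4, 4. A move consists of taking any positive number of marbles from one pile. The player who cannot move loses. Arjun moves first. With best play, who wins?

Nim-sum: 4 ^ 4 = 0.
The nim-sum is 0, so this is a P-position: the player to move is in a losing position under optimal play; Arjun is about to move from it and so loses — Bela wins.

Bela wins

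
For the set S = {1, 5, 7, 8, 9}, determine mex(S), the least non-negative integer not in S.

0 is not in the set, so the mex is 0.

0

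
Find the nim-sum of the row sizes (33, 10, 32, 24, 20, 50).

53

Nim-sum: 33 ⊕ 10 ⊕ 32 ⊕ 24 ⊕ 20 ⊕ 50 = 53.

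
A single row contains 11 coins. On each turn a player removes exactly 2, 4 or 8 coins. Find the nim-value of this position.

2

Build the Grundy sequence with g(k) = mex{g(k−s) : s ∈ {2, 4, 8}, s ≤ k}:
k:     0  1  2  3  4  5  6  7  8  9 10 11
g(k):  0  0  1  1  2  2  0  0  1  1  2  2
So g(11) = 2.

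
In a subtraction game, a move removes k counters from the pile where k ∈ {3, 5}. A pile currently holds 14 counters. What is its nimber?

2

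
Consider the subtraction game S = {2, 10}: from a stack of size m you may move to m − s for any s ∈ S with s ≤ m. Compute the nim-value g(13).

0

Grundy values for subtraction set {2, 10}:
k:     0  1  2  3  4  5  6  7  8  9 10 11 12 13
g(k):  0  0  1  1  0  0  1  1  0  0  1  1  0  0
So g(13) = 0.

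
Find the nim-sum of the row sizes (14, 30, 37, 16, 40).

13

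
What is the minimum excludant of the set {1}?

0 is not in the set, so the mex is 0.

0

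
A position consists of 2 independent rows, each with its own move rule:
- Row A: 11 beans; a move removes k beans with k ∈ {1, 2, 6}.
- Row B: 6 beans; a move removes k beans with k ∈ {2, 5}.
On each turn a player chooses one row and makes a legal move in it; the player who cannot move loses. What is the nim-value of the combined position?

0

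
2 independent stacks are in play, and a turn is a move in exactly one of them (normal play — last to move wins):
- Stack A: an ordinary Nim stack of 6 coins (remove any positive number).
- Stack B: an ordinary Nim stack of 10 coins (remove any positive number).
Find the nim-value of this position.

12

Stack A is a plain Nim stack of size 6, so its Grundy value is 6.
Stack B is a plain Nim stack of size 10, so its Grundy value is 10.
The value of a disjunctive sum is the nim-sum of the parts.
Combined value = 6 XOR 10 = 12.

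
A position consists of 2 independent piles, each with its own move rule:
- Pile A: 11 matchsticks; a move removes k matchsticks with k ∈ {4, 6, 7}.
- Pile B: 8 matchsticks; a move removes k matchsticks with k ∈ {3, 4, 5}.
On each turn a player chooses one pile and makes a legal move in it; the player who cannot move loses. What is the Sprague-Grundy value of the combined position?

Grundy values for pile A (subtraction set {4, 6, 7}):
g(0) = mex{} = 0
g(1) = mex{} = 0
g(2) = mex{} = 0
g(3) = mex{} = 0
g(4) = mex{0} = 1
g(5) = mex{0} = 1
g(6) = mex{0} = 1
g(7) = mex{0} = 1
g(8) = mex{0,1} = 2
g(9) = mex{0,1} = 2
g(10) = mex{0,1} = 2
g(11) = mex{1} = 0
So g(11) = 0.
Build the Grundy sequence for pile B with g(k) = mex{g(k−s) : s ∈ {3, 4, 5}, s ≤ k}:
g(0) = mex{} = 0
g(1) = mex{} = 0
g(2) = mex{} = 0
g(3) = mex{0} = 1
g(4) = mex{0} = 1
g(5) = mex{0} = 1
g(6) = mex{0,1} = 2
g(7) = mex{0,1} = 2
g(8) = mex{1} = 0
So g(8) = 0.
By the Sprague-Grundy theorem, the Grundy value of a sum of independent games is the XOR of the component values.
Combined value = 0 ⊕ 0 = 0.

0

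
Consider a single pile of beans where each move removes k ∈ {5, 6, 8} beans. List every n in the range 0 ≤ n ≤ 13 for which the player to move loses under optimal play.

Build the Grundy sequence with g(k) = mex{g(k−s) : s ∈ {5, 6, 8}, s ≤ k}:
g(0) = mex{} = 0
g(1) = mex{} = 0
g(2) = mex{} = 0
g(3) = mex{} = 0
g(4) = mex{} = 0
g(5) = mex{0} = 1
g(6) = mex{0} = 1
g(7) = mex{0} = 1
g(8) = mex{0} = 1
g(9) = mex{0} = 1
g(10) = mex{0,1} = 2
g(11) = mex{0,1} = 2
g(12) = mex{0,1} = 2
g(13) = mex{1} = 0
The P-positions (g = 0) in 0..13 are 0, 1, 2, 3, 4, 13.

0, 1, 2, 3, 4, 13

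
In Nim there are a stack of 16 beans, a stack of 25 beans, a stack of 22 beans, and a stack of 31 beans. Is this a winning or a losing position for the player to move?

Nim-sum: 16 ^ 25 ^ 22 ^ 31 = 0.
The nim-sum is 0, so this is a P-position: the player to move is in a losing position under optimal play.

Losing position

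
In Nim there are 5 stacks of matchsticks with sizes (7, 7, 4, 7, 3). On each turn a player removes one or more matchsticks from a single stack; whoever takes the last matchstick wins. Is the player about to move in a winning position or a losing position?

In binary:
  111  (7)
  111  (7)
  100  (4)
  111  (7)
  011  (3)
  ---
  000  (0)
The nim-sum is 0, so this is a P-position: the player to move is in a losing position under optimal play.

Losing position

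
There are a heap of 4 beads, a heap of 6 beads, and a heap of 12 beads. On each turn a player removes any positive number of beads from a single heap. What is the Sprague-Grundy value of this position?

Compute the nim-sum pairwise:
4 XOR 6 = 2
2 XOR 12 = 14

14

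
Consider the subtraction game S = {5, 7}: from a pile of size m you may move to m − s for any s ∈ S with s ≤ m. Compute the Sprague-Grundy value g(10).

Grundy values for subtraction set {5, 7}:
g(0) = mex{} = 0
g(1) = mex{} = 0
g(2) = mex{} = 0
g(3) = mex{} = 0
g(4) = mex{} = 0
g(5) = mex{0} = 1
g(6) = mex{0} = 1
g(7) = mex{0} = 1
g(8) = mex{0} = 1
g(9) = mex{0} = 1
g(10) = mex{0,1} = 2
So g(10) = 2.

2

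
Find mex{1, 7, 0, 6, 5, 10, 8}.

The values 0, 1 are all present; 2 is the first non-negative integer missing from the set.

2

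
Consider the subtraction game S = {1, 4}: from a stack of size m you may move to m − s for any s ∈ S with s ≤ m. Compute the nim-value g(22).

0

Compute g(0), g(1), … for moves {1, 4}:
k:     0  1  2  3  4  5  6  7  8  9 10 11 12 13 14 15 16 17 18 19 20 21 22
g(k):  0  1  0  1  2  0  1  0  1  2  0  1  0  1  2  0  1  0  1  2  0  1  0
So g(22) = 0.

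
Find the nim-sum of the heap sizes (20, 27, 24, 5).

18

In binary:
  10100  (20)
  11011  (27)
  11000  (24)
  00101  (5)
  -----
  10010  (18)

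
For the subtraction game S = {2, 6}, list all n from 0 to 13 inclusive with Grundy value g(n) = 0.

0, 1, 4, 5, 8, 9, 12, 13

Compute g(0), g(1), … for moves {2, 6}:
k:     0  1  2  3  4  5  6  7  8  9 10 11 12 13
g(k):  0  0  1  1  0  0  1  1  0  0  1  1  0  0
The P-positions (g = 0) in 0..13 are 0, 1, 4, 5, 8, 9, 12, 13.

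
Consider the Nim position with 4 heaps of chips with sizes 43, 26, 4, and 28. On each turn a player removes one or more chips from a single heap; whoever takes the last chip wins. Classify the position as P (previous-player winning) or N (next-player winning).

N-position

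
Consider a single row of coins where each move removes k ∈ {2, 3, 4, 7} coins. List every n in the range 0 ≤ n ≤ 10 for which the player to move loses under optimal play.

Grundy values for subtraction set {2, 3, 4, 7}:
g(0) = mex{} = 0
g(1) = mex{} = 0
g(2) = mex{0} = 1
g(3) = mex{0} = 1
g(4) = mex{0,1} = 2
g(5) = mex{0,1} = 2
g(6) = mex{1,2} = 0
g(7) = mex{0,1,2} = 3
g(8) = mex{0,2} = 1
g(9) = mex{0,1,2,3} = 4
g(10) = mex{0,1,3} = 2
The P-positions (g = 0) in 0..10 are 0, 1, 6.

0, 1, 6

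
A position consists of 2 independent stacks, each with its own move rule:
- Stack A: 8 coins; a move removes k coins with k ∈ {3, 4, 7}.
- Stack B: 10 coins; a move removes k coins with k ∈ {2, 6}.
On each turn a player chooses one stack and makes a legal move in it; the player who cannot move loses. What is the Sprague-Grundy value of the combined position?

3

Build the Grundy sequence for stack A with g(k) = mex{g(k−s) : s ∈ {3, 4, 7}, s ≤ k}:
k:     0  1  2  3  4  5  6  7  8
g(k):  0  0  0  1  1  1  2  2  2
So g(8) = 2.
Build the Grundy sequence for stack B with g(k) = mex{g(k−s) : s ∈ {2, 6}, s ≤ k}:
k:     0  1  2  3  4  5  6  7  8  9 10
g(k):  0  0  1  1  0  0  1  1  0  0  1
So g(10) = 1.
By the Sprague-Grundy theorem, the Grundy value of a sum of independent games is the XOR of the component values.
Combined value = 2 ⊕ 1 = 3.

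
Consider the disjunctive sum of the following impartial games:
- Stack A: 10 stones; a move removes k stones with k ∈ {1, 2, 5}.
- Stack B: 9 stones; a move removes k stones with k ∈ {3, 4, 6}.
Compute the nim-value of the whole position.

Grundy values for stack A (subtraction set {1, 2, 5}):
k:     0  1  2  3  4  5  6  7  8  9 10
g(k):  0  1  2  0  1  2  0  1  2  0  1
So g(10) = 1.
For stack B, compute g(0), g(1), … with moves {3, 4, 6}:
g(0) = mex{} = 0
g(1) = mex{} = 0
g(2) = mex{} = 0
g(3) = mex{0} = 1
g(4) = mex{0} = 1
g(5) = mex{0} = 1
g(6) = mex{0,1} = 2
g(7) = mex{0,1} = 2
g(8) = mex{0,1} = 2
g(9) = mex{1,2} = 0
So g(9) = 0.
The value of a disjunctive sum is the nim-sum of the parts.
Combined value = 1 ⊕ 0 = 1.

1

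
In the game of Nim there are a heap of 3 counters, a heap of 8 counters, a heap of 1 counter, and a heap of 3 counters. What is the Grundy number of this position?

In binary:
  0011  (3)
  1000  (8)
  0001  (1)
  0011  (3)
  ----
  1001  (9)

9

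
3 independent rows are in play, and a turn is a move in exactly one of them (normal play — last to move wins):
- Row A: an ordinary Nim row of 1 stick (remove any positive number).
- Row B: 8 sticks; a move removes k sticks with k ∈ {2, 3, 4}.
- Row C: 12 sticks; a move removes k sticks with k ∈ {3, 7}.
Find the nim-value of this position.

0

Row A is a plain Nim row of size 1, so its Grundy value is 1.
Grundy values for row B (subtraction set {2, 3, 4}):
g(0) = mex{} = 0
g(1) = mex{} = 0
g(2) = mex{0} = 1
g(3) = mex{0} = 1
g(4) = mex{0,1} = 2
g(5) = mex{0,1} = 2
g(6) = mex{1,2} = 0
g(7) = mex{1,2} = 0
g(8) = mex{0,2} = 1
So g(8) = 1.
Build the Grundy sequence for row C with g(k) = mex{g(k−s) : s ∈ {3, 7}, s ≤ k}:
k:     0  1  2  3  4  5  6  7  8  9 10 11 12
g(k):  0  0  0  1  1  1  0  2  2  1  0  0  0
So g(12) = 0.
By the Sprague-Grundy theorem, the Grundy value of a sum of independent games is the XOR of the component values.
Combined value = 1 ⊕ 1 ⊕ 0 = 0.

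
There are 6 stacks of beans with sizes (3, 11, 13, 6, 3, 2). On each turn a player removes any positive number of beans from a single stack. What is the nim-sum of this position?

Compute the nim-sum pairwise:
3 ^ 11 = 8
8 ^ 13 = 5
5 ^ 6 = 3
3 ^ 3 = 0
0 ^ 2 = 2

2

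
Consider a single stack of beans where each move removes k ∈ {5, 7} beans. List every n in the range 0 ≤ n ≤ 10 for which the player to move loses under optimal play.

0, 1, 2, 3, 4

Compute g(0), g(1), … for moves {5, 7}:
g(0) = mex{} = 0
g(1) = mex{} = 0
g(2) = mex{} = 0
g(3) = mex{} = 0
g(4) = mex{} = 0
g(5) = mex{0} = 1
g(6) = mex{0} = 1
g(7) = mex{0} = 1
g(8) = mex{0} = 1
g(9) = mex{0} = 1
g(10) = mex{0,1} = 2
The P-positions (g = 0) in 0..10 are 0, 1, 2, 3, 4.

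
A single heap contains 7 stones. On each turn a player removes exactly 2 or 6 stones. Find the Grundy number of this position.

1

Grundy values for subtraction set {2, 6}:
k:     0  1  2  3  4  5  6  7
g(k):  0  0  1  1  0  0  1  1
So g(7) = 1.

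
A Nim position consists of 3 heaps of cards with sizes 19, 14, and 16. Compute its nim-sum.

In binary:
  10011  (19)
  01110  (14)
  10000  (16)
  -----
  01101  (13)

13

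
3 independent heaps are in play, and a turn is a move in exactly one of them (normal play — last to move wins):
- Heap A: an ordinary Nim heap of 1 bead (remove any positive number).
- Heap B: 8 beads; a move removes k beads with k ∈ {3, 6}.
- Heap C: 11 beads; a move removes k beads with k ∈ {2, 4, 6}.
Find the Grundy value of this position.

2

Heap A is a plain Nim heap of size 1, so its Grundy value is 1.
Build the Grundy sequence for heap B with g(k) = mex{g(k−s) : s ∈ {3, 6}, s ≤ k}:
g(0) = mex{} = 0
g(1) = mex{} = 0
g(2) = mex{} = 0
g(3) = mex{0} = 1
g(4) = mex{0} = 1
g(5) = mex{0} = 1
g(6) = mex{0,1} = 2
g(7) = mex{0,1} = 2
g(8) = mex{0,1} = 2
So g(8) = 2.
Grundy values for heap C (subtraction set {2, 4, 6}):
g(0) = mex{} = 0
g(1) = mex{} = 0
g(2) = mex{0} = 1
g(3) = mex{0} = 1
g(4) = mex{0,1} = 2
g(5) = mex{0,1} = 2
g(6) = mex{0,1,2} = 3
g(7) = mex{0,1,2} = 3
g(8) = mex{1,2,3} = 0
g(9) = mex{1,2,3} = 0
g(10) = mex{0,2,3} = 1
g(11) = mex{0,2,3} = 1
So g(11) = 1.
By the Sprague-Grundy theorem, the Grundy value of a sum of independent games is the XOR of the component values.
Combined value = 1 ⊕ 2 ⊕ 1 = 2.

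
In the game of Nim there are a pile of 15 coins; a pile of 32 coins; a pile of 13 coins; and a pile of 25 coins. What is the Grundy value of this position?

59

Write each in binary and XOR column by column:
  001111  (15)
  100000  (32)
  001101  (13)
  011001  (25)
  ------
  111011  (59)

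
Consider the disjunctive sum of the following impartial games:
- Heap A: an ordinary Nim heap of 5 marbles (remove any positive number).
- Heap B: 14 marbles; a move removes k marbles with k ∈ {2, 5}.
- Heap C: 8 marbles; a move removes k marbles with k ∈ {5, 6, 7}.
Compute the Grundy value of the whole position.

4

Heap A is a plain Nim heap of size 5, so its Grundy value is 5.
Build the Grundy sequence for heap B with g(k) = mex{g(k−s) : s ∈ {2, 5}, s ≤ k}:
k:     0  1  2  3  4  5  6  7  8  9 10 11 12 13 14
g(k):  0  0  1  1  0  2  1  0  0  1  1  0  2  1  0
So g(14) = 0.
Build the Grundy sequence for heap C with g(k) = mex{g(k−s) : s ∈ {5, 6, 7}, s ≤ k}:
g(0) = mex{} = 0
g(1) = mex{} = 0
g(2) = mex{} = 0
g(3) = mex{} = 0
g(4) = mex{} = 0
g(5) = mex{0} = 1
g(6) = mex{0} = 1
g(7) = mex{0} = 1
g(8) = mex{0} = 1
So g(8) = 1.
The value of a disjunctive sum is the nim-sum of the parts.
Combined value = 5 ⊕ 0 ⊕ 1 = 4.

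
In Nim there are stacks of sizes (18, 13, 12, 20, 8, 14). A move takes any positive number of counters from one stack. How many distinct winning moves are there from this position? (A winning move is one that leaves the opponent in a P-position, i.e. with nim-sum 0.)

Compute the nim-sum pairwise:
18 ⊕ 13 = 31
31 ⊕ 12 = 19
19 ⊕ 20 = 7
7 ⊕ 8 = 15
15 ⊕ 14 = 1
The overall nim-sum is X = 1. A stack of size p has a winning move iff p XOR X < p (reduce it to p XOR X).
  18: 18 XOR 1 = 19 ≥ 18 — no move.
  13: 13 XOR 1 = 12 < 13 — winning move (to 12).
  12: 12 XOR 1 = 13 ≥ 12 — no move.
  20: 20 XOR 1 = 21 ≥ 20 — no move.
  8: 8 XOR 1 = 9 ≥ 8 — no move.
  14: 14 XOR 1 = 15 ≥ 14 — no move.
That gives 1 winning move.

1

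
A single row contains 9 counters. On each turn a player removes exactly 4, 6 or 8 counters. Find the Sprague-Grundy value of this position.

Grundy values for subtraction set {4, 6, 8}:
k:     0  1  2  3  4  5  6  7  8  9
g(k):  0  0  0  0  1  1  1  1  2  2
So g(9) = 2.

2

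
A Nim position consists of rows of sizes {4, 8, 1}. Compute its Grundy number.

Bitwise XOR of the heap sizes:
  0100  (4)
  1000  (8)
  0001  (1)
  ----
  1101  (13)

13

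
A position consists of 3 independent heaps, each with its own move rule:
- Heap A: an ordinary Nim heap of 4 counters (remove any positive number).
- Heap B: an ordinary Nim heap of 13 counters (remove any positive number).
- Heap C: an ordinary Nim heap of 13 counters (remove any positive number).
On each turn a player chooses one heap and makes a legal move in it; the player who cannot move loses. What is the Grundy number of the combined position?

Heap A is a plain Nim heap of size 4, so its Grundy value is 4.
Heap B is a plain Nim heap of size 13, so its Grundy value is 13.
Heap C is a plain Nim heap of size 13, so its Grundy value is 13.
By the Sprague-Grundy theorem, the Grundy value of a sum of independent games is the XOR of the component values.
Combined value = 4 ⊕ 13 ⊕ 13 = 4.

4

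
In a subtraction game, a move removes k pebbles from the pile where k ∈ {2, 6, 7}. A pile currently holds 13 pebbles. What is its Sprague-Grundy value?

Build the Grundy sequence with g(k) = mex{g(k−s) : s ∈ {2, 6, 7}, s ≤ k}:
k:     0  1  2  3  4  5  6  7  8  9 10 11 12 13
g(k):  0  0  1  1  0  0  1  1  2  0  3  1  2  0
So g(13) = 0.

0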